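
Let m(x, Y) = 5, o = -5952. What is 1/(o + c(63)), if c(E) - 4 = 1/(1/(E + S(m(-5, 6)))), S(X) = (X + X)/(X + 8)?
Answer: -13/76495 ≈ -0.00016995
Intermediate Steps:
S(X) = 2*X/(8 + X) (S(X) = (2*X)/(8 + X) = 2*X/(8 + X))
c(E) = 62/13 + E (c(E) = 4 + 1/(1/(E + 2*5/(8 + 5))) = 4 + 1/(1/(E + 2*5/13)) = 4 + 1/(1/(E + 2*5*(1/13))) = 4 + 1/(1/(E + 10/13)) = 4 + 1/(1/(10/13 + E)) = 4 + (10/13 + E) = 62/13 + E)
1/(o + c(63)) = 1/(-5952 + (62/13 + 63)) = 1/(-5952 + 881/13) = 1/(-76495/13) = -13/76495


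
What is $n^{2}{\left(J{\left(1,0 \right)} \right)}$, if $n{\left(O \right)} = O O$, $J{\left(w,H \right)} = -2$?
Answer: $16$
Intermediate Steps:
$n{\left(O \right)} = O^{2}$
$n^{2}{\left(J{\left(1,0 \right)} \right)} = \left(\left(-2\right)^{2}\right)^{2} = 4^{2} = 16$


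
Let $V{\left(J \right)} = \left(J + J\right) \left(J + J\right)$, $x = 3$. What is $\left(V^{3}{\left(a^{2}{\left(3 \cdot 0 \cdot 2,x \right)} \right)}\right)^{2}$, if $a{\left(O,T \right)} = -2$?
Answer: $68719476736$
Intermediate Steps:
$V{\left(J \right)} = 4 J^{2}$ ($V{\left(J \right)} = 2 J 2 J = 4 J^{2}$)
$\left(V^{3}{\left(a^{2}{\left(3 \cdot 0 \cdot 2,x \right)} \right)}\right)^{2} = \left(\left(4 \left(\left(-2\right)^{2}\right)^{2}\right)^{3}\right)^{2} = \left(\left(4 \cdot 4^{2}\right)^{3}\right)^{2} = \left(\left(4 \cdot 16\right)^{3}\right)^{2} = \left(64^{3}\right)^{2} = 262144^{2} = 68719476736$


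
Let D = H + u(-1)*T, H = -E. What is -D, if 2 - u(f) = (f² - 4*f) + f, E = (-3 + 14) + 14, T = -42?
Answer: -59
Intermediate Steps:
E = 25 (E = 11 + 14 = 25)
u(f) = 2 - f² + 3*f (u(f) = 2 - ((f² - 4*f) + f) = 2 - (f² - 3*f) = 2 + (-f² + 3*f) = 2 - f² + 3*f)
H = -25 (H = -1*25 = -25)
D = 59 (D = -25 + (2 - 1*(-1)² + 3*(-1))*(-42) = -25 + (2 - 1*1 - 3)*(-42) = -25 + (2 - 1 - 3)*(-42) = -25 - 2*(-42) = -25 + 84 = 59)
-D = -1*59 = -59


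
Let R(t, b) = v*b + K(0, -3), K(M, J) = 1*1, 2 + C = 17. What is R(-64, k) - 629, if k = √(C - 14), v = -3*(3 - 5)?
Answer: -622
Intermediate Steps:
C = 15 (C = -2 + 17 = 15)
K(M, J) = 1
v = 6 (v = -3*(-2) = 6)
k = 1 (k = √(15 - 14) = √1 = 1)
R(t, b) = 1 + 6*b (R(t, b) = 6*b + 1 = 1 + 6*b)
R(-64, k) - 629 = (1 + 6*1) - 629 = (1 + 6) - 629 = 7 - 629 = -622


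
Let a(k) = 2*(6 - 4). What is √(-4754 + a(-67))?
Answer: 5*I*√190 ≈ 68.92*I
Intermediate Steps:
a(k) = 4 (a(k) = 2*2 = 4)
√(-4754 + a(-67)) = √(-4754 + 4) = √(-4750) = 5*I*√190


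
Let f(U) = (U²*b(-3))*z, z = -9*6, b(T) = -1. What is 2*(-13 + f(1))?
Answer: 82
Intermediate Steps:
z = -54 (z = -3*18 = -54)
f(U) = 54*U² (f(U) = (U²*(-1))*(-54) = -U²*(-54) = 54*U²)
2*(-13 + f(1)) = 2*(-13 + 54*1²) = 2*(-13 + 54*1) = 2*(-13 + 54) = 2*41 = 82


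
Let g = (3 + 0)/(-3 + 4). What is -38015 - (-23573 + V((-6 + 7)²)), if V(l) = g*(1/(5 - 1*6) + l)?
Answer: -14442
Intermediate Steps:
g = 3 (g = 3/1 = 3*1 = 3)
V(l) = -3 + 3*l (V(l) = 3*(1/(5 - 1*6) + l) = 3*(1/(5 - 6) + l) = 3*(1/(-1) + l) = 3*(-1 + l) = -3 + 3*l)
-38015 - (-23573 + V((-6 + 7)²)) = -38015 - (-23573 + (-3 + 3*(-6 + 7)²)) = -38015 - (-23573 + (-3 + 3*1²)) = -38015 - (-23573 + (-3 + 3*1)) = -38015 - (-23573 + (-3 + 3)) = -38015 - (-23573 + 0) = -38015 - 1*(-23573) = -38015 + 23573 = -14442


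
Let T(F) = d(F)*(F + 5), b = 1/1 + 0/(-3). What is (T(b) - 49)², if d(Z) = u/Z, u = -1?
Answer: 3025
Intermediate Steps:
d(Z) = -1/Z
b = 1 (b = 1*1 + 0*(-⅓) = 1 + 0 = 1)
T(F) = -(5 + F)/F (T(F) = (-1/F)*(F + 5) = (-1/F)*(5 + F) = -(5 + F)/F)
(T(b) - 49)² = ((-5 - 1*1)/1 - 49)² = (1*(-5 - 1) - 49)² = (1*(-6) - 49)² = (-6 - 49)² = (-55)² = 3025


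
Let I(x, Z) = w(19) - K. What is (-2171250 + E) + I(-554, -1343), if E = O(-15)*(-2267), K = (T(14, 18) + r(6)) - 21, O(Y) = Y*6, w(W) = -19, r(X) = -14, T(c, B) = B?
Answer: -1967222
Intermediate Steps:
O(Y) = 6*Y
K = -17 (K = (18 - 14) - 21 = 4 - 21 = -17)
E = 204030 (E = (6*(-15))*(-2267) = -90*(-2267) = 204030)
I(x, Z) = -2 (I(x, Z) = -19 - 1*(-17) = -19 + 17 = -2)
(-2171250 + E) + I(-554, -1343) = (-2171250 + 204030) - 2 = -1967220 - 2 = -1967222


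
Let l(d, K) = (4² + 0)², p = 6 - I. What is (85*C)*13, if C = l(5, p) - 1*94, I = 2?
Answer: 179010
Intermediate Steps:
p = 4 (p = 6 - 1*2 = 6 - 2 = 4)
l(d, K) = 256 (l(d, K) = (16 + 0)² = 16² = 256)
C = 162 (C = 256 - 1*94 = 256 - 94 = 162)
(85*C)*13 = (85*162)*13 = 13770*13 = 179010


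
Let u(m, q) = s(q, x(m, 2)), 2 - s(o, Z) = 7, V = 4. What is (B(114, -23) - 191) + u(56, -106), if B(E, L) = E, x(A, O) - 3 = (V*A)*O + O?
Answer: -82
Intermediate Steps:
x(A, O) = 3 + O + 4*A*O (x(A, O) = 3 + ((4*A)*O + O) = 3 + (4*A*O + O) = 3 + (O + 4*A*O) = 3 + O + 4*A*O)
s(o, Z) = -5 (s(o, Z) = 2 - 1*7 = 2 - 7 = -5)
u(m, q) = -5
(B(114, -23) - 191) + u(56, -106) = (114 - 191) - 5 = -77 - 5 = -82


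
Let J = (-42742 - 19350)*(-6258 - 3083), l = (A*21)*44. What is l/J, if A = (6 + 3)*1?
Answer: 2079/145000343 ≈ 1.4338e-5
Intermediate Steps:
A = 9 (A = 9*1 = 9)
l = 8316 (l = (9*21)*44 = 189*44 = 8316)
J = 580001372 (J = -62092*(-9341) = 580001372)
l/J = 8316/580001372 = 8316*(1/580001372) = 2079/145000343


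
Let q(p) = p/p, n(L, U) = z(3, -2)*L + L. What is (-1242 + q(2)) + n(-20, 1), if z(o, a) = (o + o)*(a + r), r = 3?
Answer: -1381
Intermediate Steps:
z(o, a) = 2*o*(3 + a) (z(o, a) = (o + o)*(a + 3) = (2*o)*(3 + a) = 2*o*(3 + a))
n(L, U) = 7*L (n(L, U) = (2*3*(3 - 2))*L + L = (2*3*1)*L + L = 6*L + L = 7*L)
q(p) = 1
(-1242 + q(2)) + n(-20, 1) = (-1242 + 1) + 7*(-20) = -1241 - 140 = -1381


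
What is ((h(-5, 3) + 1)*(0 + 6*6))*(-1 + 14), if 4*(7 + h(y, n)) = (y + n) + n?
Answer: -2691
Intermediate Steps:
h(y, n) = -7 + n/2 + y/4 (h(y, n) = -7 + ((y + n) + n)/4 = -7 + ((n + y) + n)/4 = -7 + (y + 2*n)/4 = -7 + (n/2 + y/4) = -7 + n/2 + y/4)
((h(-5, 3) + 1)*(0 + 6*6))*(-1 + 14) = (((-7 + (½)*3 + (¼)*(-5)) + 1)*(0 + 6*6))*(-1 + 14) = (((-7 + 3/2 - 5/4) + 1)*(0 + 36))*13 = ((-27/4 + 1)*36)*13 = -23/4*36*13 = -207*13 = -2691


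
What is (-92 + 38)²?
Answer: 2916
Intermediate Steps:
(-92 + 38)² = (-54)² = 2916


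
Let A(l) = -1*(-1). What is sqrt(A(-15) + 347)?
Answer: 2*sqrt(87) ≈ 18.655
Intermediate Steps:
A(l) = 1
sqrt(A(-15) + 347) = sqrt(1 + 347) = sqrt(348) = 2*sqrt(87)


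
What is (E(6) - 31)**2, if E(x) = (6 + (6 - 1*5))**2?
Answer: 324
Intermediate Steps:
E(x) = 49 (E(x) = (6 + (6 - 5))**2 = (6 + 1)**2 = 7**2 = 49)
(E(6) - 31)**2 = (49 - 31)**2 = 18**2 = 324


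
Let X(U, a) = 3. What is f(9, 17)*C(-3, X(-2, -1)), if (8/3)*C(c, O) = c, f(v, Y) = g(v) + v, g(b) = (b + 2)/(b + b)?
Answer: -173/16 ≈ -10.813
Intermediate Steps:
g(b) = (2 + b)/(2*b) (g(b) = (2 + b)/((2*b)) = (2 + b)*(1/(2*b)) = (2 + b)/(2*b))
f(v, Y) = v + (2 + v)/(2*v) (f(v, Y) = (2 + v)/(2*v) + v = v + (2 + v)/(2*v))
C(c, O) = 3*c/8
f(9, 17)*C(-3, X(-2, -1)) = (1/2 + 9 + 1/9)*((3/8)*(-3)) = (1/2 + 9 + 1/9)*(-9/8) = (173/18)*(-9/8) = -173/16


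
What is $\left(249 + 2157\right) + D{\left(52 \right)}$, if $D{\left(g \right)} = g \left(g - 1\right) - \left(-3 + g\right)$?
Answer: $5009$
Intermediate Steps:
$D{\left(g \right)} = 3 - g + g \left(-1 + g\right)$ ($D{\left(g \right)} = g \left(-1 + g\right) - \left(-3 + g\right) = 3 - g + g \left(-1 + g\right)$)
$\left(249 + 2157\right) + D{\left(52 \right)} = \left(249 + 2157\right) + \left(3 + 52^{2} - 104\right) = 2406 + \left(3 + 2704 - 104\right) = 2406 + 2603 = 5009$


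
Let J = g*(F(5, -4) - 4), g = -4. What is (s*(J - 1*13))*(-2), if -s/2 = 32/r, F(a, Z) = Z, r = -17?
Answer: -2432/17 ≈ -143.06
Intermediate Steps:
s = 64/17 (s = -64/(-17) = -64*(-1)/17 = -2*(-32/17) = 64/17 ≈ 3.7647)
J = 32 (J = -4*(-4 - 4) = -4*(-8) = 32)
(s*(J - 1*13))*(-2) = (64*(32 - 1*13)/17)*(-2) = (64*(32 - 13)/17)*(-2) = ((64/17)*19)*(-2) = (1216/17)*(-2) = -2432/17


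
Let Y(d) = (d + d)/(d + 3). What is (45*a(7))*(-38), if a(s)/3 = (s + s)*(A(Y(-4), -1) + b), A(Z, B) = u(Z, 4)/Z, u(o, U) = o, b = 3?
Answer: -287280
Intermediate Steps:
Y(d) = 2*d/(3 + d) (Y(d) = (2*d)/(3 + d) = 2*d/(3 + d))
A(Z, B) = 1 (A(Z, B) = Z/Z = 1)
a(s) = 24*s (a(s) = 3*((s + s)*(1 + 3)) = 3*((2*s)*4) = 3*(8*s) = 24*s)
(45*a(7))*(-38) = (45*(24*7))*(-38) = (45*168)*(-38) = 7560*(-38) = -287280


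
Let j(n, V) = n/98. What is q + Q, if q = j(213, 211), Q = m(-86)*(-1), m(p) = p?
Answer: 8641/98 ≈ 88.173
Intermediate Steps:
j(n, V) = n/98 (j(n, V) = n*(1/98) = n/98)
Q = 86 (Q = -86*(-1) = 86)
q = 213/98 (q = (1/98)*213 = 213/98 ≈ 2.1735)
q + Q = 213/98 + 86 = 8641/98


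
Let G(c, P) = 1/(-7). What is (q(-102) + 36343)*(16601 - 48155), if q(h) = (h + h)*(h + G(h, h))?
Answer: -12629835594/7 ≈ -1.8043e+9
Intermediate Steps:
G(c, P) = -1/7
q(h) = 2*h*(-1/7 + h) (q(h) = (h + h)*(h - 1/7) = (2*h)*(-1/7 + h) = 2*h*(-1/7 + h))
(q(-102) + 36343)*(16601 - 48155) = ((2/7)*(-102)*(-1 + 7*(-102)) + 36343)*(16601 - 48155) = ((2/7)*(-102)*(-1 - 714) + 36343)*(-31554) = ((2/7)*(-102)*(-715) + 36343)*(-31554) = (145860/7 + 36343)*(-31554) = (400261/7)*(-31554) = -12629835594/7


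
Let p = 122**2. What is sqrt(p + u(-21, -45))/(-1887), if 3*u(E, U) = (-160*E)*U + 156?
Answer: -2*I*sqrt(8866)/1887 ≈ -0.099798*I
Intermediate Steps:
u(E, U) = 52 - 160*E*U/3 (u(E, U) = ((-160*E)*U + 156)/3 = (-160*E*U + 156)/3 = (156 - 160*E*U)/3 = 52 - 160*E*U/3)
p = 14884
sqrt(p + u(-21, -45))/(-1887) = sqrt(14884 + (52 - 160/3*(-21)*(-45)))/(-1887) = sqrt(14884 + (52 - 50400))*(-1/1887) = sqrt(14884 - 50348)*(-1/1887) = sqrt(-35464)*(-1/1887) = (2*I*sqrt(8866))*(-1/1887) = -2*I*sqrt(8866)/1887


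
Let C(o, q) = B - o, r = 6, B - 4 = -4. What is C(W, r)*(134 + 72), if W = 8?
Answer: -1648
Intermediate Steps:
B = 0 (B = 4 - 4 = 0)
C(o, q) = -o (C(o, q) = 0 - o = -o)
C(W, r)*(134 + 72) = (-1*8)*(134 + 72) = -8*206 = -1648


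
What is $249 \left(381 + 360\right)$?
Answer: $184509$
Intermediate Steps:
$249 \left(381 + 360\right) = 249 \cdot 741 = 184509$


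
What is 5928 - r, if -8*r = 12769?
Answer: 60193/8 ≈ 7524.1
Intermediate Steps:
r = -12769/8 (r = -⅛*12769 = -12769/8 ≈ -1596.1)
5928 - r = 5928 - 1*(-12769/8) = 5928 + 12769/8 = 60193/8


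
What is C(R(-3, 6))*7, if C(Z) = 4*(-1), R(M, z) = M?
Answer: -28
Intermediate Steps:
C(Z) = -4
C(R(-3, 6))*7 = -4*7 = -28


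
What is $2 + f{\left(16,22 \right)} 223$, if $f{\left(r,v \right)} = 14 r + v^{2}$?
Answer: $157886$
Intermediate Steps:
$f{\left(r,v \right)} = v^{2} + 14 r$
$2 + f{\left(16,22 \right)} 223 = 2 + \left(22^{2} + 14 \cdot 16\right) 223 = 2 + \left(484 + 224\right) 223 = 2 + 708 \cdot 223 = 2 + 157884 = 157886$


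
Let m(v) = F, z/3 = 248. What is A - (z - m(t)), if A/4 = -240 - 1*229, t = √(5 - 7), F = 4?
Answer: -2616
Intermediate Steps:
z = 744 (z = 3*248 = 744)
t = I*√2 (t = √(-2) = I*√2 ≈ 1.4142*I)
m(v) = 4
A = -1876 (A = 4*(-240 - 1*229) = 4*(-240 - 229) = 4*(-469) = -1876)
A - (z - m(t)) = -1876 - (744 - 1*4) = -1876 - (744 - 4) = -1876 - 1*740 = -1876 - 740 = -2616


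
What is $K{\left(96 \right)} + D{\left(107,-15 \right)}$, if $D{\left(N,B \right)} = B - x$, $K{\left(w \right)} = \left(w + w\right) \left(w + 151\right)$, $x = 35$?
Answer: $47374$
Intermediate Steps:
$K{\left(w \right)} = 2 w \left(151 + w\right)$
$D{\left(N,B \right)} = -35 + B$ ($D{\left(N,B \right)} = B - 35 = -35 + B$)
$K{\left(96 \right)} + D{\left(107,-15 \right)} = 2 \cdot 96 \left(151 + 96\right) - 50 = 2 \cdot 96 \cdot 247 - 50 = 47424 - 50 = 47374$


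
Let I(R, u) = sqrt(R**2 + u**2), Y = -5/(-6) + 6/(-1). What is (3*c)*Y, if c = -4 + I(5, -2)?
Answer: 62 - 31*sqrt(29)/2 ≈ -21.470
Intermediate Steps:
Y = -31/6 (Y = -5*(-1/6) + 6*(-1) = 5/6 - 6 = -31/6 ≈ -5.1667)
c = -4 + sqrt(29) (c = -4 + sqrt(5**2 + (-2)**2) = -4 + sqrt(25 + 4) = -4 + sqrt(29) ≈ 1.3852)
(3*c)*Y = (3*(-4 + sqrt(29)))*(-31/6) = (-12 + 3*sqrt(29))*(-31/6) = 62 - 31*sqrt(29)/2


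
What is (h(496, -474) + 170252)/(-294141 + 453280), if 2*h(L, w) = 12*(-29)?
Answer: 170078/159139 ≈ 1.0687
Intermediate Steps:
h(L, w) = -174 (h(L, w) = (12*(-29))/2 = (½)*(-348) = -174)
(h(496, -474) + 170252)/(-294141 + 453280) = (-174 + 170252)/(-294141 + 453280) = 170078/159139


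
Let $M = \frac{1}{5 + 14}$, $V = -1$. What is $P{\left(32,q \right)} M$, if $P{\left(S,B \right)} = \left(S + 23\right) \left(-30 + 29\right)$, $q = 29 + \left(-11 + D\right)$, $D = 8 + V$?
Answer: $- \frac{55}{19} \approx -2.8947$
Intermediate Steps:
$D = 7$ ($D = 8 - 1 = 7$)
$q = 25$ ($q = 29 + \left(-11 + 7\right) = 29 - 4 = 25$)
$M = \frac{1}{19} \approx 0.052632$
$P{\left(S,B \right)} = -23 - S$ ($P{\left(S,B \right)} = \left(23 + S\right) \left(-1\right) = -23 - S$)
$P{\left(32,q \right)} M = \left(-23 - 32\right) \frac{1}{19} = \left(-55\right) \frac{1}{19} = - \frac{55}{19}$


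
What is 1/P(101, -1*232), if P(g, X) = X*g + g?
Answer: -1/23331 ≈ -4.2861e-5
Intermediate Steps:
P(g, X) = g + X*g
1/P(101, -1*232) = 1/(101*(1 - 1*232)) = 1/(101*(1 - 232)) = 1/(101*(-231)) = 1/(-23331) = -1/23331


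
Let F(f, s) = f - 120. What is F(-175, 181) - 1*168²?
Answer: -28519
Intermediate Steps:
F(f, s) = -120 + f
F(-175, 181) - 1*168² = (-120 - 175) - 1*168² = -295 - 1*28224 = -295 - 28224 = -28519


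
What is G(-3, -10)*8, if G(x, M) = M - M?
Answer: 0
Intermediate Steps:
G(x, M) = 0
G(-3, -10)*8 = 0*8 = 0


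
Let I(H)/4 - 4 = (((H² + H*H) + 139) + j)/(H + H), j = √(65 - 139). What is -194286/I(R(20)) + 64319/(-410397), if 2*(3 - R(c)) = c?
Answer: 16836541709164/4491795165 - 226667*I*√74/10945 ≈ 3748.3 - 178.15*I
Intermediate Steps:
R(c) = 3 - c/2
j = I*√74 (j = √(-74) = I*√74 ≈ 8.6023*I)
I(H) = 16 + 2*(139 + 2*H² + I*√74)/H (I(H) = 16 + 4*((((H² + H*H) + 139) + I*√74)/(H + H)) = 16 + 4*((((H² + H²) + 139) + I*√74)/((2*H))) = 16 + 4*(((2*H² + 139) + I*√74)*(1/(2*H))) = 16 + 4*(((139 + 2*H²) + I*√74)*(1/(2*H))) = 16 + 4*((139 + 2*H² + I*√74)*(1/(2*H))) = 16 + 4*((139 + 2*H² + I*√74)/(2*H)) = 16 + 2*(139 + 2*H² + I*√74)/H)
-194286/I(R(20)) + 64319/(-410397) = -194286*(3 - ½*20)/(2*(139 + I*√74 + 2*(3 - ½*20)*(4 + (3 - ½*20)))) + 64319/(-410397) = -194286*(3 - 10)/(2*(139 + I*√74 + 2*(3 - 10)*(4 + (3 - 10)))) + 64319*(-1/410397) = -194286*(-7/(2*(139 + I*√74 + 2*(-7)*(4 - 7)))) - 64319/410397 = -194286*(-7/(2*(139 + I*√74 + 2*(-7)*(-3)))) - 64319/410397 = -194286*(-7/(2*(139 + I*√74 + 42))) - 64319/410397 = -194286*(-7/(2*(181 + I*√74))) - 64319/410397 = -194286/(-362/7 - 2*I*√74/7) - 64319/410397 = -64319/410397 - 194286/(-362/7 - 2*I*√74/7)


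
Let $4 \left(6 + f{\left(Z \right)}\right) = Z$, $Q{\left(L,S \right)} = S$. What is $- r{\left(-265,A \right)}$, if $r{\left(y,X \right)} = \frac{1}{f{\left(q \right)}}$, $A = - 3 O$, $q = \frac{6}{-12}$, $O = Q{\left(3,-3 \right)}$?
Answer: $\frac{8}{49} \approx 0.16327$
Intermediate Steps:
$O = -3$
$q = - \frac{1}{2}$ ($q = 6 \left(- \frac{1}{12}\right) = - \frac{1}{2} \approx -0.5$)
$f{\left(Z \right)} = -6 + \frac{Z}{4}$
$A = 9$ ($A = \left(-3\right) \left(-3\right) = 9$)
$r{\left(y,X \right)} = - \frac{8}{49}$ ($r{\left(y,X \right)} = \frac{1}{-6 + \frac{1}{4} \left(- \frac{1}{2}\right)} = \frac{1}{-6 - \frac{1}{8}} = \frac{1}{- \frac{49}{8}} = - \frac{8}{49}$)
$- r{\left(-265,A \right)} = \left(-1\right) \left(- \frac{8}{49}\right) = \frac{8}{49}$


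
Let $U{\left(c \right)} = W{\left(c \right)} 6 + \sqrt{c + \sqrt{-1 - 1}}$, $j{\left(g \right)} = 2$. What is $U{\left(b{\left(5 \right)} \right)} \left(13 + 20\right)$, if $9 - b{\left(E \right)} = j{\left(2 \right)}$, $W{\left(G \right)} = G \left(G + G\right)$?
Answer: $19404 + 33 \sqrt{7 + i \sqrt{2}} \approx 19492.0 + 8.7754 i$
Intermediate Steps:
$W{\left(G \right)} = 2 G^{2}$ ($W{\left(G \right)} = G 2 G = 2 G^{2}$)
$b{\left(E \right)} = 7$ ($b{\left(E \right)} = 9 - 2 = 7$)
$U{\left(c \right)} = \sqrt{c + i \sqrt{2}} + 12 c^{2}$ ($U{\left(c \right)} = 2 c^{2} \cdot 6 + \sqrt{c + \sqrt{-1 - 1}} = 12 c^{2} + \sqrt{c + \sqrt{-2}} = 12 c^{2} + \sqrt{c + i \sqrt{2}} = \sqrt{c + i \sqrt{2}} + 12 c^{2}$)
$U{\left(b{\left(5 \right)} \right)} \left(13 + 20\right) = \left(\sqrt{7 + i \sqrt{2}} + 12 \cdot 7^{2}\right) \left(13 + 20\right) = \left(\sqrt{7 + i \sqrt{2}} + 12 \cdot 49\right) 33 = \left(\sqrt{7 + i \sqrt{2}} + 588\right) 33 = \left(588 + \sqrt{7 + i \sqrt{2}}\right) 33 = 19404 + 33 \sqrt{7 + i \sqrt{2}}$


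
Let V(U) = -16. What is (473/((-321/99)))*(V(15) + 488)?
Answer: -7367448/107 ≈ -68855.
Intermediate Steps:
(473/((-321/99)))*(V(15) + 488) = (473/((-321/99)))*(-16 + 488) = (473/((-321*1/99)))*472 = (473/(-107/33))*472 = (473*(-33/107))*472 = -15609/107*472 = -7367448/107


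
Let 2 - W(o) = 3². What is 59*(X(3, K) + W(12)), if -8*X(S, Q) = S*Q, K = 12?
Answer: -1357/2 ≈ -678.50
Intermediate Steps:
W(o) = -7 (W(o) = 2 - 1*3² = 2 - 1*9 = 2 - 9 = -7)
X(S, Q) = -Q*S/8 (X(S, Q) = -S*Q/8 = -Q*S/8)
59*(X(3, K) + W(12)) = 59*(-⅛*12*3 - 7) = 59*(-9/2 - 7) = 59*(-23/2) = -1357/2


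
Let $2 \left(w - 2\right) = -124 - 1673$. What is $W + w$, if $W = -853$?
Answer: $- \frac{3499}{2} \approx -1749.5$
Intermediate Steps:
$w = - \frac{1793}{2}$ ($w = 2 + \frac{-124 - 1673}{2} = 2 + \frac{1}{2} \left(-1797\right) = 2 - \frac{1797}{2} = - \frac{1793}{2} \approx -896.5$)
$W + w = -853 - \frac{1793}{2} = - \frac{3499}{2}$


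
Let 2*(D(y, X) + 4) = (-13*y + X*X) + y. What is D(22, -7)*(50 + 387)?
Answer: -97451/2 ≈ -48726.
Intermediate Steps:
D(y, X) = -4 + X**2/2 - 6*y (D(y, X) = -4 + ((-13*y + X*X) + y)/2 = -4 + ((-13*y + X**2) + y)/2 = -4 + ((X**2 - 13*y) + y)/2 = -4 + (X**2 - 12*y)/2 = -4 + (X**2/2 - 6*y) = -4 + X**2/2 - 6*y)
D(22, -7)*(50 + 387) = (-4 + (1/2)*(-7)**2 - 6*22)*(50 + 387) = (-4 + (1/2)*49 - 132)*437 = (-4 + 49/2 - 132)*437 = -223/2*437 = -97451/2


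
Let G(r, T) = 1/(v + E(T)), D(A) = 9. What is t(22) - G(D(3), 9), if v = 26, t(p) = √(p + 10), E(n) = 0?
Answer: -1/26 + 4*√2 ≈ 5.6184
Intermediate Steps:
t(p) = √(10 + p)
G(r, T) = 1/26 (G(r, T) = 1/(26 + 0) = 1/26)
t(22) - G(D(3), 9) = √(10 + 22) - 1*1/26 = √32 - 1/26 = 4*√2 - 1/26 = -1/26 + 4*√2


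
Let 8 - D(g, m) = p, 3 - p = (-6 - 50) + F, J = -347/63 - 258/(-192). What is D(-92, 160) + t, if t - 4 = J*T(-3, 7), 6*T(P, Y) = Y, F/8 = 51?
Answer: 615413/1728 ≈ 356.14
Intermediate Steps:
F = 408 (F = 8*51 = 408)
T(P, Y) = Y/6
J = -8395/2016 (J = -347*1/63 - 258*(-1/192) = -347/63 + 43/32 = -8395/2016 ≈ -4.1642)
p = -349 (p = 3 - ((-6 - 50) + 408) = 3 - (-56 + 408) = 3 - 1*352 = 3 - 352 = -349)
D(g, m) = 357 (D(g, m) = 8 - 1*(-349) = 8 + 349 = 357)
t = -1483/1728 (t = 4 - 8395*7/12096 = 4 - 8395/2016*7/6 = 4 - 8395/1728 = -1483/1728 ≈ -0.85822)
D(-92, 160) + t = 357 - 1483/1728 = 615413/1728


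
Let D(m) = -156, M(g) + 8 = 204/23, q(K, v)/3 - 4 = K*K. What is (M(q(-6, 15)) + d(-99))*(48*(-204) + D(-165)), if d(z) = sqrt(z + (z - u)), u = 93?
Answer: -198960/23 - 9948*I*sqrt(291) ≈ -8650.4 - 1.697e+5*I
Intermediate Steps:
q(K, v) = 12 + 3*K**2 (q(K, v) = 12 + 3*(K*K) = 12 + 3*K**2)
M(g) = 20/23 (M(g) = -8 + 204/23 = 20/23)
d(z) = sqrt(-93 + 2*z) (d(z) = sqrt(z + (z - 1*93)) = sqrt(z + (z - 93)) = sqrt(z + (-93 + z)) = sqrt(-93 + 2*z))
(M(q(-6, 15)) + d(-99))*(48*(-204) + D(-165)) = (20/23 + sqrt(-93 + 2*(-99)))*(48*(-204) - 156) = (20/23 + sqrt(-93 - 198))*(-9792 - 156) = (20/23 + sqrt(-291))*(-9948) = (20/23 + I*sqrt(291))*(-9948) = -198960/23 - 9948*I*sqrt(291)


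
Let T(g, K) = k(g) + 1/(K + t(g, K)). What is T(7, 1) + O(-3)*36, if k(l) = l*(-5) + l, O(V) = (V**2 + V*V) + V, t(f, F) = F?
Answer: 1025/2 ≈ 512.50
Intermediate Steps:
O(V) = V + 2*V**2 (O(V) = (V**2 + V**2) + V = 2*V**2 + V = V + 2*V**2)
k(l) = -4*l (k(l) = -5*l + l = -4*l)
T(g, K) = 1/(2*K) - 4*g (T(g, K) = -4*g + 1/(K + K) = -4*g + 1/(2*K) = 1/(2*K) - 4*g)
T(7, 1) + O(-3)*36 = ((1/2)/1 - 4*7) - 3*(1 + 2*(-3))*36 = ((1/2)*1 - 28) - 3*(1 - 6)*36 = (1/2 - 28) - 3*(-5)*36 = -55/2 + 15*36 = -55/2 + 540 = 1025/2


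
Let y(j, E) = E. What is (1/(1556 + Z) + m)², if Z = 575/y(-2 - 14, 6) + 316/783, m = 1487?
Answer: 14803024069675409929/6694654284409 ≈ 2.2112e+6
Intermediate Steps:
Z = 150707/1566 (Z = 575/6 + 316/783 = 150707/1566 ≈ 96.237)
(1/(1556 + Z) + m)² = (1/(1556 + 150707/1566) + 1487)² = (1/(2587403/1566) + 1487)² = (1566/2587403 + 1487)² = (3847469827/2587403)² = 14803024069675409929/6694654284409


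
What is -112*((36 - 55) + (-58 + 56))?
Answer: 2352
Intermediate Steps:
-112*((36 - 55) + (-58 + 56)) = -112*(-19 - 2) = -112*(-21) = 2352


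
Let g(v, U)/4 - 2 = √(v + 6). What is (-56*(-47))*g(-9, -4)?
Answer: 21056 + 10528*I*√3 ≈ 21056.0 + 18235.0*I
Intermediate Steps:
g(v, U) = 8 + 4*√(6 + v) (g(v, U) = 8 + 4*√(v + 6) = 8 + 4*√(6 + v))
(-56*(-47))*g(-9, -4) = (-56*(-47))*(8 + 4*√(6 - 9)) = 2632*(8 + 4*√(-3)) = 2632*(8 + 4*(I*√3)) = 2632*(8 + 4*I*√3) = 21056 + 10528*I*√3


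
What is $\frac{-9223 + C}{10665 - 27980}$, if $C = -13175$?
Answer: $\frac{22398}{17315} \approx 1.2936$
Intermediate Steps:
$\frac{-9223 + C}{10665 - 27980} = \frac{-9223 - 13175}{10665 - 27980} = - \frac{22398}{-17315} = \left(-22398\right) \left(- \frac{1}{17315}\right) = \frac{22398}{17315}$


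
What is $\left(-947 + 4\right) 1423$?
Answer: $-1341889$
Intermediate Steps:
$\left(-947 + 4\right) 1423 = \left(-943\right) 1423 = -1341889$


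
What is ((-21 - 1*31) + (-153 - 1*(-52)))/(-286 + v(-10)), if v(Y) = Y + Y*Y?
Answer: 153/196 ≈ 0.78061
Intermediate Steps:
v(Y) = Y + Y**2
((-21 - 1*31) + (-153 - 1*(-52)))/(-286 + v(-10)) = ((-21 - 1*31) + (-153 - 1*(-52)))/(-286 - 10*(1 - 10)) = ((-21 - 31) + (-153 + 52))/(-286 - 10*(-9)) = (-52 - 101)/(-286 + 90) = -153/(-196) = -153*(-1/196) = 153/196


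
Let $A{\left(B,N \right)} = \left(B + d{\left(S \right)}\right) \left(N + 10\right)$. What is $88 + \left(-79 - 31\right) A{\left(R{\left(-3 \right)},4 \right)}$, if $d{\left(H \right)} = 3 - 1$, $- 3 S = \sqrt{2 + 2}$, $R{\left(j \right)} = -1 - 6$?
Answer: $7788$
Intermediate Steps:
$R{\left(j \right)} = -7$ ($R{\left(j \right)} = -1 - 6 = -7$)
$S = - \frac{2}{3}$ ($S = - \frac{\sqrt{2 + 2}}{3} = - \frac{\sqrt{4}}{3} = \left(- \frac{1}{3}\right) 2 = - \frac{2}{3} \approx -0.66667$)
$d{\left(H \right)} = 2$
$A{\left(B,N \right)} = \left(2 + B\right) \left(10 + N\right)$ ($A{\left(B,N \right)} = \left(B + 2\right) \left(N + 10\right) = \left(2 + B\right) \left(10 + N\right)$)
$88 + \left(-79 - 31\right) A{\left(R{\left(-3 \right)},4 \right)} = 88 + \left(-79 - 31\right) \left(20 + 2 \cdot 4 + 10 \left(-7\right) - 28\right) = 88 + \left(-79 - 31\right) \left(20 + 8 - 70 - 28\right) = 88 - -7700 = 88 + 7700 = 7788$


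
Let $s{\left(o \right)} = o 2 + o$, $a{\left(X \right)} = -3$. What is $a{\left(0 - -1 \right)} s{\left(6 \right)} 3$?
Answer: $-162$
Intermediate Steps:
$s{\left(o \right)} = 3 o$ ($s{\left(o \right)} = 2 o + o = 3 o$)
$a{\left(0 - -1 \right)} s{\left(6 \right)} 3 = - 3 \cdot 3 \cdot 6 \cdot 3 = \left(-3\right) 18 \cdot 3 = \left(-54\right) 3 = -162$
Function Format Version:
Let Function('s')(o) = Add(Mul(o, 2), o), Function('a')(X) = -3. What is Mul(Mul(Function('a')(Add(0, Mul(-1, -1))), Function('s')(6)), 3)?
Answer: -162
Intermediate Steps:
Function('s')(o) = Mul(3, o) (Function('s')(o) = Add(Mul(2, o), o) = Mul(3, o))
Mul(Mul(Function('a')(Add(0, Mul(-1, -1))), Function('s')(6)), 3) = Mul(Mul(-3, Mul(3, 6)), 3) = Mul(Mul(-3, 18), 3) = Mul(-54, 3) = -162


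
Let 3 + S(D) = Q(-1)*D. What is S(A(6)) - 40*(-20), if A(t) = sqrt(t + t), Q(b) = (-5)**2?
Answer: 797 + 50*sqrt(3) ≈ 883.60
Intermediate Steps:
Q(b) = 25
A(t) = sqrt(2)*sqrt(t) (A(t) = sqrt(2*t) = sqrt(2)*sqrt(t))
S(D) = -3 + 25*D
S(A(6)) - 40*(-20) = (-3 + 25*(sqrt(2)*sqrt(6))) - 40*(-20) = (-3 + 25*(2*sqrt(3))) + 800 = (-3 + 50*sqrt(3)) + 800 = 797 + 50*sqrt(3)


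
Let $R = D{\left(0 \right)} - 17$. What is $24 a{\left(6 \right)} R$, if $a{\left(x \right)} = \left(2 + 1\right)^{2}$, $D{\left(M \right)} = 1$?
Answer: $-3456$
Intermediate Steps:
$a{\left(x \right)} = 9$ ($a{\left(x \right)} = 3^{2} = 9$)
$R = -16$ ($R = 1 - 17 = -16$)
$24 a{\left(6 \right)} R = 24 \cdot 9 \left(-16\right) = 216 \left(-16\right) = -3456$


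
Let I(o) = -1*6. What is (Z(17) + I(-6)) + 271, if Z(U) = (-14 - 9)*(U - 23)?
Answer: 403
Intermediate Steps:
Z(U) = 529 - 23*U (Z(U) = -23*(-23 + U) = 529 - 23*U)
I(o) = -6
(Z(17) + I(-6)) + 271 = ((529 - 23*17) - 6) + 271 = ((529 - 391) - 6) + 271 = (138 - 6) + 271 = 132 + 271 = 403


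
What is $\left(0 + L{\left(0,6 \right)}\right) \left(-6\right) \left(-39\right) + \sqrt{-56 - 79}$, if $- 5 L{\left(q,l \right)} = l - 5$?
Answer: $- \frac{234}{5} + 3 i \sqrt{15} \approx -46.8 + 11.619 i$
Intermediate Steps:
$L{\left(q,l \right)} = 1 - \frac{l}{5}$ ($L{\left(q,l \right)} = - \frac{l - 5}{5} = - \frac{-5 + l}{5} = 1 - \frac{l}{5}$)
$\left(0 + L{\left(0,6 \right)}\right) \left(-6\right) \left(-39\right) + \sqrt{-56 - 79} = \left(0 + \left(1 - \frac{6}{5}\right)\right) \left(-6\right) \left(-39\right) + \sqrt{-56 - 79} = \left(0 + \left(1 - \frac{6}{5}\right)\right) \left(-6\right) \left(-39\right) + \sqrt{-135} = \left(0 - \frac{1}{5}\right) \left(-6\right) \left(-39\right) + 3 i \sqrt{15} = \left(- \frac{1}{5}\right) \left(-6\right) \left(-39\right) + 3 i \sqrt{15} = \frac{6}{5} \left(-39\right) + 3 i \sqrt{15} = - \frac{234}{5} + 3 i \sqrt{15}$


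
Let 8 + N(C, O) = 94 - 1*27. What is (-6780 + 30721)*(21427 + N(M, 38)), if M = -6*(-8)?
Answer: 514396326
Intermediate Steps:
M = 48
N(C, O) = 59 (N(C, O) = -8 + (94 - 1*27) = -8 + (94 - 27) = -8 + 67 = 59)
(-6780 + 30721)*(21427 + N(M, 38)) = (-6780 + 30721)*(21427 + 59) = 23941*21486 = 514396326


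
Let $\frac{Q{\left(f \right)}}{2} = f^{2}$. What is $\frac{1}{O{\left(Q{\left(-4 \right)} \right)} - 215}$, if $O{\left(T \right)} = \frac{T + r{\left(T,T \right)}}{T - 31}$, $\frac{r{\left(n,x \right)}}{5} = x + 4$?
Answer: $- \frac{1}{3} \approx -0.33333$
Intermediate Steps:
$r{\left(n,x \right)} = 20 + 5 x$ ($r{\left(n,x \right)} = 5 \left(x + 4\right) = 5 \left(4 + x\right) = 20 + 5 x$)
$Q{\left(f \right)} = 2 f^{2}$
$O{\left(T \right)} = \frac{20 + 6 T}{-31 + T}$ ($O{\left(T \right)} = \frac{T + \left(20 + 5 T\right)}{T - 31} = \frac{20 + 6 T}{-31 + T}$)
$\frac{1}{O{\left(Q{\left(-4 \right)} \right)} - 215} = \frac{1}{\frac{2 \left(10 + 3 \cdot 2 \left(-4\right)^{2}\right)}{-31 + 2 \left(-4\right)^{2}} - 215} = \frac{1}{\frac{2 \left(10 + 3 \cdot 2 \cdot 16\right)}{-31 + 2 \cdot 16} - 215} = \frac{1}{\frac{2 \left(10 + 3 \cdot 32\right)}{-31 + 32} - 215} = \frac{1}{\frac{2 \left(10 + 96\right)}{1} - 215} = \frac{1}{2 \cdot 1 \cdot 106 - 215} = \frac{1}{212 - 215} = \frac{1}{-3} = - \frac{1}{3}$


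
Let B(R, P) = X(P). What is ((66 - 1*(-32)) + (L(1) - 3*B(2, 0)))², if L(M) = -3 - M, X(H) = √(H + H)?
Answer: 8836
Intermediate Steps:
X(H) = √2*√H (X(H) = √(2*H) = √2*√H)
B(R, P) = √2*√P
((66 - 1*(-32)) + (L(1) - 3*B(2, 0)))² = ((66 - 1*(-32)) + ((-3 - 1*1) - 3*√2*√0))² = ((66 + 32) + ((-3 - 1) - 3*√2*0))² = (98 + (-4 - 3*0))² = (98 + (-4 + 0))² = (98 - 4)² = 94² = 8836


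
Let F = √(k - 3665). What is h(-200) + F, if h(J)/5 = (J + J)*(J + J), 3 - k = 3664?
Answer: 800000 + 3*I*√814 ≈ 8.0e+5 + 85.592*I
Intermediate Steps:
k = -3661 (k = 3 - 1*3664 = 3 - 3664 = -3661)
F = 3*I*√814 (F = √(-3661 - 3665) = √(-7326) = 3*I*√814 ≈ 85.592*I)
h(J) = 20*J² (h(J) = 5*((J + J)*(J + J)) = 5*((2*J)*(2*J)) = 5*(4*J²) = 20*J²)
h(-200) + F = 20*(-200)² + 3*I*√814 = 20*40000 + 3*I*√814 = 800000 + 3*I*√814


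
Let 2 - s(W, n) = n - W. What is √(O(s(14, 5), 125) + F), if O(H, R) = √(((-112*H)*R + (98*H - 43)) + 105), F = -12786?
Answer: √(-12786 + 2*I*√38215) ≈ 1.729 + 113.09*I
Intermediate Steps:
s(W, n) = 2 + W - n (s(W, n) = 2 - (n - W) = 2 + (W - n) = 2 + W - n)
O(H, R) = √(62 + 98*H - 112*H*R) (O(H, R) = √((-112*H*R + (-43 + 98*H)) + 105) = √((-43 + 98*H - 112*H*R) + 105) = √(62 + 98*H - 112*H*R))
√(O(s(14, 5), 125) + F) = √(√(62 + 98*(2 + 14 - 1*5) - 112*(2 + 14 - 1*5)*125) - 12786) = √(√(62 + 98*(2 + 14 - 5) - 112*(2 + 14 - 5)*125) - 12786) = √(√(62 + 98*11 - 112*11*125) - 12786) = √(√(62 + 1078 - 154000) - 12786) = √(√(-152860) - 12786) = √(2*I*√38215 - 12786) = √(-12786 + 2*I*√38215)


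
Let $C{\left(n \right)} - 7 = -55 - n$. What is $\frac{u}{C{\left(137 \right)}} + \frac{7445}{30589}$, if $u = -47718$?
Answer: $\frac{1461023227}{5658965} \approx 258.18$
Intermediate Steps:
$C{\left(n \right)} = -48 - n$ ($C{\left(n \right)} = 7 - \left(55 + n\right) = -48 - n$)
$\frac{u}{C{\left(137 \right)}} + \frac{7445}{30589} = - \frac{47718}{-48 - 137} + \frac{7445}{30589} = - \frac{47718}{-48 - 137} + 7445 \cdot \frac{1}{30589} = - \frac{47718}{-185} + \frac{7445}{30589} = \left(-47718\right) \left(- \frac{1}{185}\right) + \frac{7445}{30589} = \frac{47718}{185} + \frac{7445}{30589} = \frac{1461023227}{5658965}$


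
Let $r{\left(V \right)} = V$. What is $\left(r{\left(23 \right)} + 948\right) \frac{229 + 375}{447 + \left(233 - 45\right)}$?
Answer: $\frac{586484}{635} \approx 923.6$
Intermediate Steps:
$\left(r{\left(23 \right)} + 948\right) \frac{229 + 375}{447 + \left(233 - 45\right)} = \left(23 + 948\right) \frac{229 + 375}{447 + \left(233 - 45\right)} = 971 \frac{604}{447 + \left(233 - 45\right)} = 971 \frac{604}{447 + 188} = 971 \cdot \frac{604}{635} = \frac{586484}{635}$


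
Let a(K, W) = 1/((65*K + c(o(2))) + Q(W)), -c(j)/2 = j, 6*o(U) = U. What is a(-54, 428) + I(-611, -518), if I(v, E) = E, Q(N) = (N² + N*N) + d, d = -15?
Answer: -563856983/1088527 ≈ -518.00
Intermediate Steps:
o(U) = U/6
c(j) = -2*j
Q(N) = -15 + 2*N² (Q(N) = (N² + N*N) - 15 = (N² + N²) - 15 = 2*N² - 15 = -15 + 2*N²)
a(K, W) = 1/(-47/3 + 2*W² + 65*K) (a(K, W) = 1/((65*K - 2/3) + (-15 + 2*W²)) = 1/((65*K - 2*⅓) + (-15 + 2*W²)) = 1/((65*K - ⅔) + (-15 + 2*W²)) = 1/((-⅔ + 65*K) + (-15 + 2*W²)) = 1/(-47/3 + 2*W² + 65*K))
a(-54, 428) + I(-611, -518) = 3/(-47 + 6*428² + 195*(-54)) - 518 = 3/(-47 + 6*183184 - 10530) - 518 = 3/(-47 + 1099104 - 10530) - 518 = 3/1088527 - 518 = -563856983/1088527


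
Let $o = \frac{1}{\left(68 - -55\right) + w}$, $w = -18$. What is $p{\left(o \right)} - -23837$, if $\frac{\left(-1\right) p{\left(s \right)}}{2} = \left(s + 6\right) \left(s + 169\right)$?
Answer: $\frac{240407473}{11025} \approx 21806.0$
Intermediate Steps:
$o = \frac{1}{105}$ ($o = \frac{1}{\left(68 - -55\right) - 18} = \frac{1}{\left(68 + 55\right) - 18} = \frac{1}{123 - 18} = \frac{1}{105} \approx 0.0095238$)
$p{\left(s \right)} = - 2 \left(6 + s\right) \left(169 + s\right)$ ($p{\left(s \right)} = - 2 \left(s + 6\right) \left(s + 169\right) = - 2 \left(6 + s\right) \left(169 + s\right)$)
$p{\left(o \right)} - -23837 = \left(-2028 - \frac{10}{3} - \frac{2}{11025}\right) - -23837 = \left(-2028 - \frac{10}{3} - \frac{2}{11025}\right) + 23837 = - \frac{22395452}{11025} + 23837 = \frac{240407473}{11025}$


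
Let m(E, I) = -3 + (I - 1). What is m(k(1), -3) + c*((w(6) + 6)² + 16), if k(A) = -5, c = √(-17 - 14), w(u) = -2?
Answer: -7 + 32*I*√31 ≈ -7.0 + 178.17*I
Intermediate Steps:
c = I*√31 (c = √(-31) = I*√31 ≈ 5.5678*I)
m(E, I) = -4 + I (m(E, I) = -3 + (-1 + I) = -4 + I)
m(k(1), -3) + c*((w(6) + 6)² + 16) = (-4 - 3) + (I*√31)*((-2 + 6)² + 16) = -7 + (I*√31)*(4² + 16) = -7 + (I*√31)*(16 + 16) = -7 + (I*√31)*32 = -7 + 32*I*√31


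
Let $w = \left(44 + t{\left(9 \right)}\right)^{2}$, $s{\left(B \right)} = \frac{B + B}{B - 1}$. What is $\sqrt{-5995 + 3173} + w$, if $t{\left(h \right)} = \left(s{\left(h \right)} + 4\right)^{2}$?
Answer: $\frac{1766241}{256} + i \sqrt{2822} \approx 6899.4 + 53.122 i$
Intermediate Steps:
$s{\left(B \right)} = \frac{2 B}{-1 + B}$
$t{\left(h \right)} = \left(4 + \frac{2 h}{-1 + h}\right)^{2}$ ($t{\left(h \right)} = \left(\frac{2 h}{-1 + h} + 4\right)^{2} = \left(4 + \frac{2 h}{-1 + h}\right)^{2}$)
$w = \frac{1766241}{256}$ ($w = \left(44 + \frac{4 \left(-2 + 3 \cdot 9\right)^{2}}{\left(-1 + 9\right)^{2}}\right)^{2} = \left(44 + \frac{4 \left(-2 + 27\right)^{2}}{64}\right)^{2} = \left(44 + 4 \cdot \frac{1}{64} \cdot 25^{2}\right)^{2} = \left(44 + 4 \cdot \frac{1}{64} \cdot 625\right)^{2} = \left(44 + \frac{625}{16}\right)^{2} = \left(\frac{1329}{16}\right)^{2} = \frac{1766241}{256} \approx 6899.4$)
$\sqrt{-5995 + 3173} + w = \sqrt{-5995 + 3173} + \frac{1766241}{256} = \sqrt{-2822} + \frac{1766241}{256} = i \sqrt{2822} + \frac{1766241}{256} = \frac{1766241}{256} + i \sqrt{2822}$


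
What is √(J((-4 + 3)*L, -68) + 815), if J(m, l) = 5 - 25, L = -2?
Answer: √795 ≈ 28.196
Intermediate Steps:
J(m, l) = -20
√(J((-4 + 3)*L, -68) + 815) = √(-20 + 815) = √795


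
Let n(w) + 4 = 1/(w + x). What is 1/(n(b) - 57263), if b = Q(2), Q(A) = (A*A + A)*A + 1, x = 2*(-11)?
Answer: -9/515404 ≈ -1.7462e-5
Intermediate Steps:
x = -22
Q(A) = 1 + A*(A + A²) (Q(A) = (A² + A)*A + 1 = (A + A²)*A + 1 = A*(A + A²) + 1 = 1 + A*(A + A²))
b = 13 (b = 1 + 2² + 2³ = 1 + 4 + 8 = 13)
n(w) = -4 + 1/(-22 + w) (n(w) = -4 + 1/(w - 22) = -4 + 1/(-22 + w))
1/(n(b) - 57263) = 1/((89 - 4*13)/(-22 + 13) - 57263) = 1/((89 - 52)/(-9) - 57263) = 1/(-⅑*37 - 57263) = 1/(-37/9 - 57263) = 1/(-515404/9) = -9/515404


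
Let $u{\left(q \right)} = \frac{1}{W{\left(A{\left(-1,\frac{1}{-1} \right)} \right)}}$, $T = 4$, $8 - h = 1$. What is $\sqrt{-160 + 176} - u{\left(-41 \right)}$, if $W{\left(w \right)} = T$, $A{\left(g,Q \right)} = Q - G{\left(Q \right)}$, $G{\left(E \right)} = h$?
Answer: $\frac{15}{4} \approx 3.75$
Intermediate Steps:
$h = 7$ ($h = 8 - 1 = 7$)
$G{\left(E \right)} = 7$
$A{\left(g,Q \right)} = -7 + Q$ ($A{\left(g,Q \right)} = Q - 7 = -7 + Q$)
$W{\left(w \right)} = 4$
$u{\left(q \right)} = \frac{1}{4}$
$\sqrt{-160 + 176} - u{\left(-41 \right)} = \sqrt{-160 + 176} - \frac{1}{4} = \sqrt{16} - \frac{1}{4} = 4 - \frac{1}{4} = \frac{15}{4}$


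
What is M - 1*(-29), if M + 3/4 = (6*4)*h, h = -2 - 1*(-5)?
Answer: 401/4 ≈ 100.25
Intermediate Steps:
h = 3 (h = -2 + 5 = 3)
M = 285/4 (M = -¾ + (6*4)*3 = -¾ + 24*3 = -¾ + 72 = 285/4 ≈ 71.250)
M - 1*(-29) = 285/4 - 1*(-29) = 285/4 + 29 = 401/4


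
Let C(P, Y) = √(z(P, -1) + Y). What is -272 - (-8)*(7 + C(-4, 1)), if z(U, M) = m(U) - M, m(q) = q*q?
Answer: -216 + 24*√2 ≈ -182.06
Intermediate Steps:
m(q) = q²
z(U, M) = U² - M
C(P, Y) = √(1 + Y + P²) (C(P, Y) = √((P² - 1*(-1)) + Y) = √((P² + 1) + Y) = √((1 + P²) + Y) = √(1 + Y + P²))
-272 - (-8)*(7 + C(-4, 1)) = -272 - (-8)*(7 + √(1 + 1 + (-4)²)) = -272 - (-8)*(7 + √(1 + 1 + 16)) = -272 - (-8)*(7 + √18) = -272 - (-8)*(7 + 3*√2) = -272 - (-56 - 24*√2) = -272 + (56 + 24*√2) = -216 + 24*√2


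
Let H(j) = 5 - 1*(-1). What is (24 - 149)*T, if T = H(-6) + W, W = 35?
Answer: -5125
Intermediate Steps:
H(j) = 6 (H(j) = 5 + 1 = 6)
T = 41 (T = 6 + 35 = 41)
(24 - 149)*T = (24 - 149)*41 = -125*41 = -5125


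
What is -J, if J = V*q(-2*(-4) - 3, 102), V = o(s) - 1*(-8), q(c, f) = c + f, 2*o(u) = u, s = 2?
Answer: -963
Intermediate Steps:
o(u) = u/2
V = 9 (V = (1/2)*2 - 1*(-8) = 1 + 8 = 9)
J = 963 (J = 9*((-2*(-4) - 3) + 102) = 9*((8 - 3) + 102) = 9*(5 + 102) = 9*107 = 963)
-J = -1*963 = -963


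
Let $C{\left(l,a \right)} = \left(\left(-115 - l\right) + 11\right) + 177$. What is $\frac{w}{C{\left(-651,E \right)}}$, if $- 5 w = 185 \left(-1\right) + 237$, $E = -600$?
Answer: $- \frac{13}{905} \approx -0.014365$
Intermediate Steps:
$C{\left(l,a \right)} = 73 - l$ ($C{\left(l,a \right)} = \left(-104 - l\right) + 177 = 73 - l$)
$w = - \frac{52}{5}$ ($w = - \frac{185 \left(-1\right) + 237}{5} = - \frac{-185 + 237}{5} = \left(- \frac{1}{5}\right) 52 = - \frac{52}{5} \approx -10.4$)
$\frac{w}{C{\left(-651,E \right)}} = - \frac{52}{5 \left(73 - -651\right)} = - \frac{52}{5 \left(73 + 651\right)} = - \frac{52}{5 \cdot 724} = \left(- \frac{52}{5}\right) \frac{1}{724} = - \frac{13}{905}$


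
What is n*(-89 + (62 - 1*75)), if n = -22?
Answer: 2244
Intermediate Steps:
n*(-89 + (62 - 1*75)) = -22*(-89 + (62 - 1*75)) = -22*(-89 + (62 - 75)) = -22*(-89 - 13) = -22*(-102) = 2244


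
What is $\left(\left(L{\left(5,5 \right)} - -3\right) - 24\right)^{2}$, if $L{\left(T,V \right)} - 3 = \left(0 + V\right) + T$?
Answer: $64$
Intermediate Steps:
$L{\left(T,V \right)} = 3 + T + V$ ($L{\left(T,V \right)} = 3 + \left(\left(0 + V\right) + T\right) = 3 + \left(V + T\right) = 3 + \left(T + V\right) = 3 + T + V$)
$\left(\left(L{\left(5,5 \right)} - -3\right) - 24\right)^{2} = \left(\left(\left(3 + 5 + 5\right) - -3\right) - 24\right)^{2} = \left(\left(13 + 3\right) - 24\right)^{2} = \left(16 - 24\right)^{2} = \left(-8\right)^{2} = 64$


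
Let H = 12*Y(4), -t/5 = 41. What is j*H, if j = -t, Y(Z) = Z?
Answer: 9840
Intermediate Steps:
t = -205 (t = -5*41 = -205)
H = 48 (H = 12*4 = 48)
j = 205 (j = -1*(-205) = 205)
j*H = 205*48 = 9840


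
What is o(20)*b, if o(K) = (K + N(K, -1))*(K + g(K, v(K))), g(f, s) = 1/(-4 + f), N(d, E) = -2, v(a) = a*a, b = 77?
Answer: 222453/8 ≈ 27807.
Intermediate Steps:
v(a) = a²
o(K) = (-2 + K)*(K + 1/(-4 + K)) (o(K) = (K - 2)*(K + 1/(-4 + K)) = (-2 + K)*(K + 1/(-4 + K)))
o(20)*b = ((-2 + 20 + 20*(-4 + 20)*(-2 + 20))/(-4 + 20))*77 = ((-2 + 20 + 20*16*18)/16)*77 = ((-2 + 20 + 5760)/16)*77 = ((1/16)*5778)*77 = (2889/8)*77 = 222453/8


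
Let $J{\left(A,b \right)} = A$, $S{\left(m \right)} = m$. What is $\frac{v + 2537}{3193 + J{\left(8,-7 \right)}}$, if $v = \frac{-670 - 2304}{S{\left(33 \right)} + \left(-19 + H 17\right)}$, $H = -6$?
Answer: $\frac{37705}{46948} \approx 0.80312$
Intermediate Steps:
$v = \frac{1487}{44}$ ($v = \frac{-670 - 2304}{33 - 121} = - \frac{2974}{33 - 121} = - \frac{2974}{-88} = \left(-2974\right) \left(- \frac{1}{88}\right) = \frac{1487}{44} \approx 33.795$)
$\frac{v + 2537}{3193 + J{\left(8,-7 \right)}} = \frac{\frac{1487}{44} + 2537}{3193 + 8} = \frac{113115}{44 \cdot 3201} = \frac{113115}{44} \cdot \frac{1}{3201} = \frac{37705}{46948}$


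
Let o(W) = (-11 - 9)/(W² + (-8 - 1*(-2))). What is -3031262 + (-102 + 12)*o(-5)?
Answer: -57592178/19 ≈ -3.0312e+6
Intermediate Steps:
o(W) = -20/(-6 + W²) (o(W) = -20/(W² + (-8 + 2)) = -20/(W² - 6) = -20/(-6 + W²))
-3031262 + (-102 + 12)*o(-5) = -3031262 + (-102 + 12)*(-20/(-6 + (-5)²)) = -3031262 - (-1800)/(-6 + 25) = -3031262 - (-1800)/19 = -3031262 - 90*(-20/19) = -3031262 + 1800/19 = -57592178/19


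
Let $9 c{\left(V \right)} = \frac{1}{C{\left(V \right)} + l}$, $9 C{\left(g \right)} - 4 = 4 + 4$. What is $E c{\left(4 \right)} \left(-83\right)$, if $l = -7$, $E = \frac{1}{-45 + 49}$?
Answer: $\frac{83}{204} \approx 0.40686$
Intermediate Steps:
$E = \frac{1}{4} \approx 0.25$
$C{\left(g \right)} = \frac{4}{3}$ ($C{\left(g \right)} = \frac{4}{9} + \frac{4 + 4}{9} = \frac{4}{9} + \frac{1}{9} \cdot 8 = \frac{4}{9} + \frac{8}{9} = \frac{4}{3}$)
$c{\left(V \right)} = - \frac{1}{51}$ ($c{\left(V \right)} = \frac{1}{9 \left(\frac{4}{3} - 7\right)} = \frac{1}{9 \left(- \frac{17}{3}\right)} = \frac{1}{9} \left(- \frac{3}{17}\right) = - \frac{1}{51}$)
$E c{\left(4 \right)} \left(-83\right) = \frac{1}{4} \left(- \frac{1}{51}\right) \left(-83\right) = \left(- \frac{1}{204}\right) \left(-83\right) = \frac{83}{204}$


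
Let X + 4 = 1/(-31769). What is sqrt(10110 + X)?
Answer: 9*sqrt(125921927537)/31769 ≈ 100.53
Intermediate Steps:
X = -127077/31769 (X = -4 + 1/(-31769) = -4 - 1/31769 = -127077/31769 ≈ -4.0000)
sqrt(10110 + X) = sqrt(10110 - 127077/31769) = sqrt(321057513/31769) = 9*sqrt(125921927537)/31769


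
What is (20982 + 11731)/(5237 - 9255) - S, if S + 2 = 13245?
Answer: -53243087/4018 ≈ -13251.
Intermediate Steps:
S = 13243 (S = -2 + 13245 = 13243)
(20982 + 11731)/(5237 - 9255) - S = (20982 + 11731)/(5237 - 9255) - 1*13243 = 32713/(-4018) - 13243 = 32713*(-1/4018) - 13243 = -32713/4018 - 13243 = -53243087/4018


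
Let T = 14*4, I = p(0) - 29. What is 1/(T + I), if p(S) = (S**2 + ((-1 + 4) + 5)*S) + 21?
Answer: 1/48 ≈ 0.020833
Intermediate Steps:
p(S) = 21 + S**2 + 8*S (p(S) = (S**2 + (3 + 5)*S) + 21 = (S**2 + 8*S) + 21 = 21 + S**2 + 8*S)
I = -8 (I = (21 + 0**2 + 8*0) - 29 = (21 + 0 + 0) - 29 = 21 - 29 = -8)
T = 56
1/(T + I) = 1/(56 - 8) = 1/48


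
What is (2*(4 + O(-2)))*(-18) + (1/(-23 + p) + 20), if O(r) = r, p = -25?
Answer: -2497/48 ≈ -52.021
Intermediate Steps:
(2*(4 + O(-2)))*(-18) + (1/(-23 + p) + 20) = (2*(4 - 2))*(-18) + (1/(-23 - 25) + 20) = (2*2)*(-18) + (1/(-48) + 20) = 4*(-18) + (-1/48 + 20) = -72 + 959/48 = -2497/48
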